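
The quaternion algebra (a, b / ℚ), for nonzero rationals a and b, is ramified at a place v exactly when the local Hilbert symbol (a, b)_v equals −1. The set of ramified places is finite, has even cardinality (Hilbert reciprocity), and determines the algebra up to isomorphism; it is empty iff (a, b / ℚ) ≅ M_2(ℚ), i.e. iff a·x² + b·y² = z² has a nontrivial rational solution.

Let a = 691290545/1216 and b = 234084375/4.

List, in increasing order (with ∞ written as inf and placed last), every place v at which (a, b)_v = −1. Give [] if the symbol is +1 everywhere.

(a, b) ≡ (112955, 41615) mod (ℚ^×)²; places V = {2, 3, 5, 7, 11, 19, 29, 31, 41, ∞}.
(a,b)_19: α=-1, u≡16; β=0, v≡6 (mod 19); (16|19)=+1, (6|19)=+1; sign (−1)^0·+1^0·+1^-1 = +1.
(a,b)_2: α=-6, β=-2; u≡3, v≡7 (mod 8); ε(u)ε(v)=1·1, αω(v)=-6·0, βω(u)=-2·1; sum ≡ 1  ⇒  -1.
(a,b)_31: α=2, u≡3; β=0, v≡30 (mod 31); (3|31)=-1, (30|31)=-1; sign (−1)^0·-1^0·-1^2 = +1.
(a,b)_7: α=0, u≡3; β=1, v≡2 (mod 7); (3|7)=-1, (2|7)=+1; sign (−1)^0·-1^1·+1^0 = -1.
(a,b)_11: α=2, u≡7; β=0, v≡2 (mod 11); (7|11)=-1, (2|11)=-1; sign (−1)^0·-1^0·-1^2 = +1.
(a,b)_29: α=1, u≡9; β=1, v≡11 (mod 29); (9|29)=+1, (11|29)=-1; sign (−1)^0·+1^1·-1^1 = -1.
(a,b)_3: α=0, u≡2; β=2, v≡2 (mod 3); (2|3)=-1, (2|3)=-1; sign (−1)^0·-1^2·-1^0 = +1.
(a,b)_5: α=1, u≡4; β=5, v≡3 (mod 5); (4|5)=+1, (3|5)=-1; sign (−1)^0·+1^5·-1^1 = -1.
(a,b)_41: α=1, u≡39; β=1, v≡21 (mod 41); (39|41)=+1, (21|41)=+1; sign (−1)^0·+1^1·+1^1 = +1.
(a,b)_∞: sgn(112955)=+, sgn(41615)=+, so +1.
Ram(112955, 41615) = {2, 5, 7, 29}; no ℚ_2-point on the conic.

[2, 5, 7, 29]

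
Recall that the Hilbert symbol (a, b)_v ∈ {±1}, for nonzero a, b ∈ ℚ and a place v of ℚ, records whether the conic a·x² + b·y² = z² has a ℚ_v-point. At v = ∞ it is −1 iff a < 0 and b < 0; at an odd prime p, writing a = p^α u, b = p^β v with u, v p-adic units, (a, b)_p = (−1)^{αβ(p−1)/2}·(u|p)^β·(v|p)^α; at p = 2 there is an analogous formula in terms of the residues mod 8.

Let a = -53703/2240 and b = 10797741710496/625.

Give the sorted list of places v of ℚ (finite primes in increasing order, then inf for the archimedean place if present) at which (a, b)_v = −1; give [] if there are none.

(a, b) ≡ (-23205, 26) mod (ℚ^×)²; places V = {2, 3, 5, 7, 13, 17, ∞}.
(a,b)_2: α=-6, β=5; u≡3, v≡5 (mod 8); ε(u)ε(v)=1·0, αω(v)=-6·1, βω(u)=5·1; sum ≡ 1  ⇒  -1.
(a,b)_7: α=-1, u≡3; β=0, v≡3 (mod 7); (3|7)=-1, (3|7)=-1; sign (−1)^0·-1^0·-1^-1 = -1.
(a,b)_13: α=1, u≡4; β=3, v≡5 (mod 13); (4|13)=+1, (5|13)=-1; sign (−1)^0·+1^3·-1^1 = -1.
(a,b)_5: α=-1, u≡4; β=-4, v≡1 (mod 5); (4|5)=+1, (1|5)=+1; sign (−1)^0·+1^-4·+1^-1 = +1.
(a,b)_17: α=1, u≡12; β=2, v≡8 (mod 17); (12|17)=-1, (8|17)=+1; sign (−1)^0·-1^2·+1^1 = +1.
(a,b)_∞: sgn(-23205)=−, sgn(26)=+, so +1.
(a,b)_3: α=5, u≡2; β=12, v≡2 (mod 3); (2|3)=-1, (2|3)=-1; sign (−1)^0·-1^12·-1^5 = -1.
|Ram(-23205, 26)| = 4, even; anisotropic at {2, 3, 7, 13}.

[2, 3, 7, 13]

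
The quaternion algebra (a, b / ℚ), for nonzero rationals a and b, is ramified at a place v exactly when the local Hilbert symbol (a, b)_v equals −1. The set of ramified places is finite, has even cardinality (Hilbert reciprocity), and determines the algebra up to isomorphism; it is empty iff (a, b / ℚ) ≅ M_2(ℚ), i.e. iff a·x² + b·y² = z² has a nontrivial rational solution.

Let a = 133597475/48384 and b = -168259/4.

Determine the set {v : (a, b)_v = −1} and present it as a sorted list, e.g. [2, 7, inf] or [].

[3, 11]

Mod squares: a ≡ 231, b ≡ -91. Check v ∈ {∞, 2, 3, 5, 7, 11, 13, 17, 41, 43}.
v=17: a=17^2·(≡14), b=17^0·(≡6) mod 17; (14|17)=-1, (6|17)=-1; (−1)^{2·0·8}·(-1)^0·(-1)^2 = +1.
v=2: v_2(a)=-8, v_2(b)=-2; units ≡ 7, 5 (mod 8); ε·ε+αω+βω = 1·0+-8·1+-2·0 ≡ 0  ⇒  (a,b)_2 = +1.
v=11: a=11^1·(≡8), b=11^0·(≡2) mod 11; (8|11)=-1, (2|11)=-1; (−1)^{1·0·5}·(-1)^0·(-1)^1 = -1.
v=∞: 231 > 0 and -91 < 0  ⇒  (a,b)_∞ = +1.
v=41: a=41^2·(≡35), b=41^0·(≡32) mod 41; (35|41)=-1, (32|41)=+1; (−1)^{2·0·20}·(-1)^0·(+1)^2 = +1.
v=7: a=7^-1·(≡6), b=7^1·(≡2) mod 7; (6|7)=-1, (2|7)=+1; (−1)^{-1·1·3}·(-1)^1·(+1)^-1 = +1.
v=3: a=3^-3·(≡2), b=3^0·(≡2) mod 3; (2|3)=-1, (2|3)=-1; (−1)^{-3·0·1}·(-1)^0·(-1)^-3 = -1.
v=13: a=13^0·(≡1), b=13^1·(≡11) mod 13; (1|13)=+1, (11|13)=-1; (−1)^{0·1·6}·(+1)^1·(-1)^0 = +1.
v=43: a=43^0·(≡24), b=43^2·(≡31) mod 43; (24|43)=+1, (31|43)=+1; (−1)^{0·2·21}·(+1)^2·(+1)^0 = +1.
v=5: a=5^2·(≡1), b=5^0·(≡4) mod 5; (1|5)=+1, (4|5)=+1; (−1)^{2·0·2}·(+1)^0·(+1)^2 = +1.
(231, -91 / ℚ) ramifies at {3, 11}: a division algebra.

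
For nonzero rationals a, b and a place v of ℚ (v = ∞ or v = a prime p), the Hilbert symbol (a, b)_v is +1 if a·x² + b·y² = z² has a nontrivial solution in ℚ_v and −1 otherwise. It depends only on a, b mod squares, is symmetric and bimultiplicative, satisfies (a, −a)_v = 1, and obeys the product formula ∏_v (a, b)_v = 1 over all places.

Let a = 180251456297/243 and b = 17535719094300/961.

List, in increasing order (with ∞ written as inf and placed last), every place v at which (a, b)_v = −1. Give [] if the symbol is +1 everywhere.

(a, b) ≡ (51, 407) mod (ℚ^×)²; places V = {2, 3, 5, 11, 17, 23, 31, 37, ∞}.
(a,b)_2: α=0, β=2; u≡3, v≡7 (mod 8); ε(u)ε(v)=1·1, αω(v)=0·0, βω(u)=2·1; sum ≡ 1  ⇒  -1.
(a,b)_31: α=0, u≡4; β=-2, v≡20 (mod 31); (4|31)=+1, (20|31)=+1; sign (−1)^0·+1^-2·+1^0 = +1.
(a,b)_∞: sgn(51)=+, sgn(407)=+, so +1.
(a,b)_5: α=0, u≡4; β=2, v≡2 (mod 5); (4|5)=+1, (2|5)=-1; sign (−1)^0·+1^2·-1^0 = +1.
(a,b)_11: α=4, u≡8; β=3, v≡3 (mod 11); (8|11)=-1, (3|11)=+1; sign (−1)^0·-1^3·+1^4 = -1.
(a,b)_23: α=2, u≡20; β=0, v≡12 (mod 23); (20|23)=-1, (12|23)=+1; sign (−1)^0·-1^0·+1^2 = +1.
(a,b)_17: α=1, u≡11; β=2, v≡2 (mod 17); (11|17)=-1, (2|17)=+1; sign (−1)^0·-1^2·+1^1 = +1.
(a,b)_3: α=-5, u≡2; β=2, v≡2 (mod 3); (2|3)=-1, (2|3)=-1; sign (−1)^0·-1^2·-1^-5 = -1.
(a,b)_37: α=2, u≡6; β=3, v≡27 (mod 37); (6|37)=-1, (27|37)=+1; sign (−1)^0·-1^3·+1^2 = -1.
|Ram(51, 407)| = 4, even; anisotropic at {2, 3, 11, 37}.

[2, 3, 11, 37]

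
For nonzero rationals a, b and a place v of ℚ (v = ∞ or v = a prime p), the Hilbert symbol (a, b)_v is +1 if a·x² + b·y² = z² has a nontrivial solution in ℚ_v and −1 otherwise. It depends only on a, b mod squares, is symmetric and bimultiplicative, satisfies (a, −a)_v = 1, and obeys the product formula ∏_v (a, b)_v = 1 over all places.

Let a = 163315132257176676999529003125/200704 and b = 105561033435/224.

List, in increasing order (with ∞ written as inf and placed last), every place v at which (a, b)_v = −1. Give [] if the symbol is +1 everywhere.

(a, b) ≡ (4845, 46410) mod (ℚ^×)²; places V = {2, 3, 5, 7, 11, 13, 17, 19, ∞}.
(a,b)_17: α=3, u≡9; β=1, v≡14 (mod 17); (9|17)=+1, (14|17)=-1; sign (−1)^0·+1^1·-1^3 = -1.
(a,b)_∞: sgn(4845)=+, sgn(46410)=+, so +1.
(a,b)_2: α=-12, β=-5; u≡5, v≡5 (mod 8); ε(u)ε(v)=0·0, αω(v)=-12·1, βω(u)=-5·1; sum ≡ 1  ⇒  -1.
(a,b)_5: α=5, u≡4; β=1, v≡3 (mod 5); (4|5)=+1, (3|5)=-1; sign (−1)^0·+1^1·-1^5 = -1.
(a,b)_11: α=6, u≡3; β=2, v≡5 (mod 11); (3|11)=+1, (5|11)=+1; sign (−1)^0·+1^2·+1^6 = +1.
(a,b)_7: α=-2, u≡2; β=-1, v≡1 (mod 7); (2|7)=+1, (1|7)=+1; sign (−1)^0·+1^-1·+1^-2 = +1.
(a,b)_13: α=2, u≡1; β=1, v≡7 (mod 13); (1|13)=+1, (7|13)=-1; sign (−1)^0·+1^1·-1^2 = +1.
(a,b)_3: α=15, u≡1; β=7, v≡2 (mod 3); (1|3)=+1, (2|3)=-1; sign (−1)^1·+1^7·-1^15 = +1.
(a,b)_19: α=5, u≡8; β=2, v≡18 (mod 19); (8|19)=-1, (18|19)=-1; sign (−1)^0·-1^2·-1^5 = -1.
(4845, 46410 / ℚ) ramifies at {2, 5, 17, 19}: a division algebra.

[2, 5, 17, 19]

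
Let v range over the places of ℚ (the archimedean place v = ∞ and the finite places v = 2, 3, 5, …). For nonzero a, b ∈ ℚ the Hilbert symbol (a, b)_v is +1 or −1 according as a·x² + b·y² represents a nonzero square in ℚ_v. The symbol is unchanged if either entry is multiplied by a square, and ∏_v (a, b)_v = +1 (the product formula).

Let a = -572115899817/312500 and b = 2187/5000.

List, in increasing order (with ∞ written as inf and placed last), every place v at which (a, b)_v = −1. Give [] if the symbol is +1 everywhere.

(a, b) ≡ (-44485, 6) mod (ℚ^×)²; places V = {2, 3, 5, 7, 11, 31, 41, ∞}.
(a,b)_11: α=2, u≡7; β=0, v≡7 (mod 11); (7|11)=-1, (7|11)=-1; sign (−1)^0·-1^0·-1^2 = +1.
(a,b)_41: α=1, u≡12; β=0, v≡34 (mod 41); (12|41)=-1, (34|41)=-1; sign (−1)^0·-1^0·-1^1 = -1.
(a,b)_7: α=1, u≡1; β=0, v≡5 (mod 7); (1|7)=+1, (5|7)=-1; sign (−1)^0·+1^0·-1^1 = -1.
(a,b)_31: α=1, u≡22; β=0, v≡26 (mod 31); (22|31)=-1, (26|31)=-1; sign (−1)^0·-1^0·-1^1 = -1.
(a,b)_∞: sgn(-44485)=−, sgn(6)=+, so +1.
(a,b)_2: α=-2, β=-3; u≡3, v≡3 (mod 8); ε(u)ε(v)=1·1, αω(v)=-2·1, βω(u)=-3·1; sum ≡ 0  ⇒  +1.
(a,b)_5: α=-7, u≡2; β=-4, v≡4 (mod 5); (2|5)=-1, (4|5)=+1; sign (−1)^0·-1^-4·+1^-7 = +1.
(a,b)_3: α=12, u≡2; β=7, v≡2 (mod 3); (2|3)=-1, (2|3)=-1; sign (−1)^0·-1^7·-1^12 = -1.
(-44485, 6 / ℚ) ramifies at {3, 7, 31, 41}: a division algebra.

[3, 7, 31, 41]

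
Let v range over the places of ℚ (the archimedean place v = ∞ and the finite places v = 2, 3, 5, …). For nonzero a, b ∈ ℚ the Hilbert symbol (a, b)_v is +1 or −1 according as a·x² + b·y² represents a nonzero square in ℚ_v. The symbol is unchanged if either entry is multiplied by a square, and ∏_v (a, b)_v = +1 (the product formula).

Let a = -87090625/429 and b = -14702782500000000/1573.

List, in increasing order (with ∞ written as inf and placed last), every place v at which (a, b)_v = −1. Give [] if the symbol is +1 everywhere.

[2, 11, 37, inf]

(a, b) ≡ (-62205, -10101) mod (ℚ^×)²; places V = {2, 3, 5, 7, 11, 13, 29, 31, 37, ∞}.
(a,b)_5: α=5, u≡4; β=10, v≡4 (mod 5); (4|5)=+1, (4|5)=+1; sign (−1)^0·+1^10·+1^5 = +1.
(a,b)_2: α=0, β=8; u≡3, v≡3 (mod 8); ε(u)ε(v)=1·1, αω(v)=0·1, βω(u)=8·1; sum ≡ 1  ⇒  -1.
(a,b)_13: α=-1, u≡4; β=-1, v≡9 (mod 13); (4|13)=+1, (9|13)=+1; sign (−1)^0·+1^-1·+1^-1 = +1.
(a,b)_31: α=2, u≡21; β=0, v≡19 (mod 31); (21|31)=-1, (19|31)=+1; sign (−1)^0·-1^0·+1^2 = +1.
(a,b)_11: α=-1, u≡10; β=-2, v≡6 (mod 11); (10|11)=-1, (6|11)=-1; sign (−1)^0·-1^-2·-1^-1 = -1.
(a,b)_∞: sgn(-62205)=−, sgn(-10101)=−, so -1.
(a,b)_3: α=-1, u≡1; β=3, v≡2 (mod 3); (1|3)=+1, (2|3)=-1; sign (−1)^1·+1^3·-1^-1 = +1.
(a,b)_29: α=1, u≡5; β=2, v≡24 (mod 29); (5|29)=+1, (24|29)=+1; sign (−1)^0·+1^2·+1^1 = +1.
(a,b)_37: α=0, u≡14; β=1, v≡15 (mod 37); (14|37)=-1, (15|37)=-1; sign (−1)^0·-1^1·-1^0 = -1.
(a,b)_7: α=0, u≡4; β=1, v≡6 (mod 7); (4|7)=+1, (6|7)=-1; sign (−1)^0·+1^1·-1^0 = +1.
|Ram(-62205, -10101)| = 4, even; anisotropic at {2, 11, 37, ∞}.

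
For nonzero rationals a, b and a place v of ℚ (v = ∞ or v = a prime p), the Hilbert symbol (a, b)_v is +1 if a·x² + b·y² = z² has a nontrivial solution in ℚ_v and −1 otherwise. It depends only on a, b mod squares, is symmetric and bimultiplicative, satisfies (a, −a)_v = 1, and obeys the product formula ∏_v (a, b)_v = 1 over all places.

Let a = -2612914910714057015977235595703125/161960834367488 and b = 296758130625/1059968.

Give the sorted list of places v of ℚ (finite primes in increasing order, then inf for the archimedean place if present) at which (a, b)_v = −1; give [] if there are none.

[2, 7, 11, 23]

Mod squares: a ≡ -4416874, b ≡ 16082. Check v ∈ {∞, 2, 3, 5, 7, 11, 13, 17, 23, 29, 43}.
v=13: a=13^-6·(≡11), b=13^-2·(≡10) mod 13; (11|13)=-1, (10|13)=+1; (−1)^{-6·-2·6}·(-1)^-2·(+1)^-6 = +1.
v=17: a=17^4·(≡16), b=17^1·(≡11) mod 17; (16|17)=+1, (11|17)=-1; (−1)^{4·1·8}·(+1)^1·(-1)^4 = +1.
v=3: a=3^22·(≡2), b=3^10·(≡2) mod 3; (2|3)=-1, (2|3)=-1; (−1)^{22·10·1}·(-1)^10·(-1)^22 = +1.
v=5: a=5^12·(≡1), b=5^4·(≡3) mod 5; (1|5)=+1, (3|5)=-1; (−1)^{12·4·2}·(+1)^4·(-1)^12 = +1.
v=11: a=11^1·(≡8), b=11^1·(≡7) mod 11; (8|11)=-1, (7|11)=-1; (−1)^{1·1·5}·(-1)^1·(-1)^1 = -1.
v=23: a=23^1·(≡1), b=23^0·(≡15) mod 23; (1|23)=+1, (15|23)=-1; (−1)^{1·0·11}·(+1)^0·(-1)^1 = -1.
v=29: a=29^1·(≡27), b=29^0·(≡13) mod 29; (27|29)=-1, (13|29)=+1; (−1)^{1·0·14}·(-1)^0·(+1)^1 = +1.
v=2: v_2(a)=-25, v_2(b)=-7; units ≡ 3, 1 (mod 8); ε·ε+αω+βω = 1·0+-25·0+-7·1 ≡ 1  ⇒  (a,b)_2 = -1.
v=∞: -4416874 < 0 and 16082 > 0  ⇒  (a,b)_∞ = +1.
v=43: a=43^3·(≡9), b=43^1·(≡34) mod 43; (9|43)=+1, (34|43)=-1; (−1)^{3·1·21}·(+1)^1·(-1)^3 = +1.
v=7: a=7^1·(≡6), b=7^-2·(≡6) mod 7; (6|7)=-1, (6|7)=-1; (−1)^{1·-2·3}·(-1)^-2·(-1)^1 = -1.
|Ram(-4416874, 16082)| = 4, even; anisotropic at {2, 7, 11, 23}.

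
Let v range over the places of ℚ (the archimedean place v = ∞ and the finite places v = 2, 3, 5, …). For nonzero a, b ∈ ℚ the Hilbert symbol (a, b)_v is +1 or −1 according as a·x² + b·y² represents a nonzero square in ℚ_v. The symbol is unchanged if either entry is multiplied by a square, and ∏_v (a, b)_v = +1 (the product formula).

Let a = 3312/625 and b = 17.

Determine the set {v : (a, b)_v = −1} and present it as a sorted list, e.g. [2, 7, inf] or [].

[17, 23]

(a, b) ≡ (23, 17) mod (ℚ^×)²; places V = {2, 3, 5, 17, 23, ∞}.
(a,b)_3: α=2, u≡2; β=0, v≡2 (mod 3); (2|3)=-1, (2|3)=-1; sign (−1)^0·-1^0·-1^2 = +1.
(a,b)_17: α=0, u≡5; β=1, v≡1 (mod 17); (5|17)=-1, (1|17)=+1; sign (−1)^0·-1^1·+1^0 = -1.
(a,b)_∞: sgn(23)=+, sgn(17)=+, so +1.
(a,b)_23: α=1, u≡13; β=0, v≡17 (mod 23); (13|23)=+1, (17|23)=-1; sign (−1)^0·+1^0·-1^1 = -1.
(a,b)_5: α=-4, u≡2; β=0, v≡2 (mod 5); (2|5)=-1, (2|5)=-1; sign (−1)^0·-1^0·-1^-4 = +1.
(a,b)_2: α=4, β=0; u≡7, v≡1 (mod 8); ε(u)ε(v)=1·0, αω(v)=4·0, βω(u)=0·0; sum ≡ 0  ⇒  +1.
|Ram(23, 17)| = 2, even; anisotropic at {17, 23}.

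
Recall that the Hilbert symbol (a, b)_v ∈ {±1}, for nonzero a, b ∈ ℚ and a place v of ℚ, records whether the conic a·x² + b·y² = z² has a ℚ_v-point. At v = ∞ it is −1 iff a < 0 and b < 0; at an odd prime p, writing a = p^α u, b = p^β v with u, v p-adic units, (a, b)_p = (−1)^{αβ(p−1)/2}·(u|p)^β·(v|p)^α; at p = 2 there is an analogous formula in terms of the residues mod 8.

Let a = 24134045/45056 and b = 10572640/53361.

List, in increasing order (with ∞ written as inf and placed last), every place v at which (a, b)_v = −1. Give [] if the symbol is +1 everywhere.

(a, b) ≡ (55, 3910) mod (ℚ^×)²; places V = {2, 3, 5, 7, 11, 13, 17, 23, ∞}.
(a,b)_17: α=0, u≡2; β=1, v≡4 (mod 17); (2|17)=+1, (4|17)=+1; sign (−1)^0·+1^1·+1^0 = +1.
(a,b)_2: α=-12, β=5; u≡7, v≡3 (mod 8); ε(u)ε(v)=1·1, αω(v)=-12·1, βω(u)=5·0; sum ≡ 1  ⇒  -1.
(a,b)_23: α=0, u≡16; β=1, v≡2 (mod 23); (16|23)=+1, (2|23)=+1; sign (−1)^0·+1^1·+1^0 = +1.
(a,b)_13: α=6, u≡4; β=2, v≡12 (mod 13); (4|13)=+1, (12|13)=+1; sign (−1)^0·+1^2·+1^6 = +1.
(a,b)_11: α=-1, u≡3; β=-2, v≡1 (mod 11); (3|11)=+1, (1|11)=+1; sign (−1)^0·+1^-2·+1^-1 = +1.
(a,b)_3: α=0, u≡1; β=-2, v≡1 (mod 3); (1|3)=+1, (1|3)=+1; sign (−1)^0·+1^-2·+1^0 = +1.
(a,b)_5: α=1, u≡4; β=1, v≡3 (mod 5); (4|5)=+1, (3|5)=-1; sign (−1)^0·+1^1·-1^1 = -1.
(a,b)_7: α=0, u≡3; β=-2, v≡2 (mod 7); (3|7)=-1, (2|7)=+1; sign (−1)^0·-1^-2·+1^0 = +1.
(a,b)_∞: sgn(55)=+, sgn(3910)=+, so +1.
Ram(55, 3910) = {2, 5}; no ℚ_2-point on the conic.

[2, 5]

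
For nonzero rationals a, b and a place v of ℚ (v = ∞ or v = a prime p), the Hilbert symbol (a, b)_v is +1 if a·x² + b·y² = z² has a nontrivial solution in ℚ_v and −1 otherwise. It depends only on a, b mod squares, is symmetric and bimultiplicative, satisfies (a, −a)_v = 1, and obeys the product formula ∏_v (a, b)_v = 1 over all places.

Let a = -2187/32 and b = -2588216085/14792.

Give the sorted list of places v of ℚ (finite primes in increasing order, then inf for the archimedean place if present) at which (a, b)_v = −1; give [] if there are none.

(a, b) ≡ (-6, -2730) mod (ℚ^×)²; places V = {2, 3, 5, 7, 13, 17, 43, ∞}.
(a,b)_13: α=0, u≡6; β=1, v≡7 (mod 13); (6|13)=-1, (7|13)=-1; sign (−1)^0·-1^1·-1^0 = -1.
(a,b)_2: α=-5, β=-3; u≡5, v≡3 (mod 8); ε(u)ε(v)=0·1, αω(v)=-5·1, βω(u)=-3·1; sum ≡ 0  ⇒  +1.
(a,b)_7: α=0, u≡1; β=1, v≡4 (mod 7); (1|7)=+1, (4|7)=+1; sign (−1)^0·+1^1·+1^0 = +1.
(a,b)_43: α=0, u≡19; β=-2, v≡39 (mod 43); (19|43)=-1, (39|43)=-1; sign (−1)^0·-1^-2·-1^0 = +1.
(a,b)_3: α=7, u≡1; β=9, v≡2 (mod 3); (1|3)=+1, (2|3)=-1; sign (−1)^1·+1^9·-1^7 = +1.
(a,b)_∞: sgn(-6)=−, sgn(-2730)=−, so -1.
(a,b)_17: α=0, u≡14; β=2, v≡11 (mod 17); (14|17)=-1, (11|17)=-1; sign (−1)^0·-1^2·-1^0 = +1.
(a,b)_5: α=0, u≡4; β=1, v≡4 (mod 5); (4|5)=+1, (4|5)=+1; sign (−1)^0·+1^1·+1^0 = +1.
(-6, -2730 / ℚ) ramifies at {13, ∞}: a division algebra.

[13, inf]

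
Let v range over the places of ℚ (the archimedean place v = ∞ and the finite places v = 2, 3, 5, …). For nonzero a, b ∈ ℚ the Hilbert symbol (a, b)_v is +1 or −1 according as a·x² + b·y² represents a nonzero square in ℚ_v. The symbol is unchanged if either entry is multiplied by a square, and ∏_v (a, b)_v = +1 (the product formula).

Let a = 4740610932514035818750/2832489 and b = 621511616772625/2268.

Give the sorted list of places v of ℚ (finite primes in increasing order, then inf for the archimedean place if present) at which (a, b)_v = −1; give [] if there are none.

Mod squares: a ≡ 44239790, b ≡ 1015. Check v ∈ {∞, 2, 3, 5, 7, 11, 17, 19, 29, 31, 37}.
v=∞: 44239790 > 0 and 1015 > 0  ⇒  (a,b)_∞ = +1.
v=29: a=29^1·(≡7), b=29^1·(≡23) mod 29; (7|29)=+1, (23|29)=+1; (−1)^{1·1·14}·(+1)^1·(+1)^1 = +1.
v=5: a=5^5·(≡3), b=5^3·(≡2) mod 5; (3|5)=-1, (2|5)=-1; (−1)^{5·3·2}·(-1)^3·(-1)^5 = +1.
v=37: a=37^3·(≡15), b=37^2·(≡4) mod 37; (15|37)=-1, (4|37)=+1; (−1)^{3·2·18}·(-1)^2·(+1)^3 = +1.
v=17: a=17^-2·(≡3), b=17^0·(≡12) mod 17; (3|17)=-1, (12|17)=-1; (−1)^{-2·0·8}·(-1)^0·(-1)^-2 = +1.
v=7: a=7^1·(≡5), b=7^-1·(≡6) mod 7; (5|7)=-1, (6|7)=-1; (−1)^{1·-1·3}·(-1)^-1·(-1)^1 = -1.
v=2: v_2(a)=1, v_2(b)=-2; units ≡ 7, 7 (mod 8); ε·ε+αω+βω = 1·1+1·0+-2·0 ≡ 1  ⇒  (a,b)_2 = -1.
v=19: a=19^5·(≡9), b=19^4·(≡10) mod 19; (9|19)=+1, (10|19)=-1; (−1)^{5·4·9}·(+1)^4·(-1)^5 = -1.
v=3: a=3^-4·(≡2), b=3^-4·(≡1) mod 3; (2|3)=-1, (1|3)=+1; (−1)^{-4·-4·1}·(-1)^-4·(+1)^-4 = +1.
v=11: a=11^-2·(≡5), b=11^0·(≡9) mod 11; (5|11)=+1, (9|11)=+1; (−1)^{-2·0·5}·(+1)^0·(+1)^-2 = +1.
v=31: a=31^3·(≡8), b=31^2·(≡6) mod 31; (8|31)=+1, (6|31)=-1; (−1)^{3·2·15}·(+1)^2·(-1)^3 = -1.
(44239790, 1015 / ℚ) ramifies at {2, 7, 19, 31}: a division algebra.

[2, 7, 19, 31]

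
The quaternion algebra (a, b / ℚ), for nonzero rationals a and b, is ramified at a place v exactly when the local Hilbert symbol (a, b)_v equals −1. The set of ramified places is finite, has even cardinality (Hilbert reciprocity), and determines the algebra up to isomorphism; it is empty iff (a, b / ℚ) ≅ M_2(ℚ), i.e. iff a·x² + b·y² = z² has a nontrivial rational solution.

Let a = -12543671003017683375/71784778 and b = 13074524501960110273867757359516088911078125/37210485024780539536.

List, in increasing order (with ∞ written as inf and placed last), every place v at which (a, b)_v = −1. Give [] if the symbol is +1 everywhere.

[2, 7, 13, 43]

(a, b) ≡ (-31264870, 2021) mod (ℚ^×)²; places V = {2, 3, 5, 7, 11, 13, 17, 19, 23, 29, 31, 43, 47, ∞}.
(a,b)_5: α=3, u≡1; β=6, v≡4 (mod 5); (1|5)=+1, (4|5)=+1; sign (−1)^0·+1^6·+1^3 = +1.
(a,b)_7: α=1, u≡6; β=2, v≡3 (mod 7); (6|7)=-1, (3|7)=-1; sign (−1)^0·-1^2·-1^1 = -1.
(a,b)_43: α=1, u≡1; β=3, v≡15 (mod 43); (1|43)=+1, (15|43)=+1; sign (−1)^1·+1^3·+1^1 = -1.
(a,b)_29: α=2, u≡28; β=0, v≡13 (mod 29); (28|29)=+1, (13|29)=+1; sign (−1)^0·+1^0·+1^2 = +1.
(a,b)_11: α=6, u≡4; β=10, v≡7 (mod 11); (4|11)=+1, (7|11)=-1; sign (−1)^0·+1^10·-1^6 = +1.
(a,b)_47: α=1, u≡28; β=3, v≡22 (mod 47); (28|47)=+1, (22|47)=-1; sign (−1)^1·+1^3·-1^1 = +1.
(a,b)_23: α=2, u≡11; β=4, v≡22 (mod 23); (11|23)=-1, (22|23)=-1; sign (−1)^0·-1^4·-1^2 = +1.
(a,b)_19: α=0, u≡13; β=-2, v≡1 (mod 19); (13|19)=-1, (1|19)=+1; sign (−1)^0·-1^-2·+1^0 = +1.
(a,b)_3: α=2, u≡2; β=10, v≡2 (mod 3); (2|3)=-1, (2|3)=-1; sign (−1)^0·-1^10·-1^2 = +1.
(a,b)_31: α=-2, u≡16; β=-4, v≡6 (mod 31); (16|31)=+1, (6|31)=-1; sign (−1)^0·+1^-4·-1^-2 = +1.
(a,b)_17: α=-1, u≡1; β=-8, v≡9 (mod 17); (1|17)=+1, (9|17)=+1; sign (−1)^0·+1^-8·+1^-1 = +1.
(a,b)_∞: sgn(-31264870)=−, sgn(2021)=+, so +1.
(a,b)_13: α=-3, u≡10; β=6, v≡11 (mod 13); (10|13)=+1, (11|13)=-1; sign (−1)^0·+1^6·-1^-3 = -1.
(a,b)_2: α=-1, β=-4; u≡5, v≡5 (mod 8); ε(u)ε(v)=0·0, αω(v)=-1·1, βω(u)=-4·1; sum ≡ 1  ⇒  -1.
|Ram(-31264870, 2021)| = 4, even; anisotropic at {2, 7, 13, 43}.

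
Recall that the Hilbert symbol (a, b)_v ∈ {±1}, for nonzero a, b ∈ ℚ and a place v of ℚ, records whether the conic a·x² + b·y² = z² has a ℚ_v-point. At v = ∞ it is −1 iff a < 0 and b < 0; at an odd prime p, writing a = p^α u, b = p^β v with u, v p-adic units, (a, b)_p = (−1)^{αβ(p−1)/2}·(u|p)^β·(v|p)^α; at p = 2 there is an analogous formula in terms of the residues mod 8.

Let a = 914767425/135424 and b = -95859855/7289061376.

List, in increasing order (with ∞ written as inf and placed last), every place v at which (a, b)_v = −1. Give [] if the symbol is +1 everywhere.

(a, b) ≡ (33, -455) mod (ℚ^×)²; places V = {2, 3, 5, 7, 11, 13, 17, 23, 29, ∞}.
(a,b)_∞: sgn(33)=+, sgn(-455)=−, so +1.
(a,b)_2: α=-8, β=-14; u≡1, v≡1 (mod 8); ε(u)ε(v)=0·0, αω(v)=-8·0, βω(u)=-14·0; sum ≡ 0  ⇒  +1.
(a,b)_7: α=0, u≡6; β=1, v≡5 (mod 7); (6|7)=-1, (5|7)=-1; sign (−1)^0·-1^1·-1^0 = -1.
(a,b)_29: α=0, u≡13; β=-2, v≡1 (mod 29); (13|29)=+1, (1|29)=+1; sign (−1)^0·+1^-2·+1^0 = +1.
(a,b)_11: α=1, u≡5; β=0, v≡10 (mod 11); (5|11)=+1, (10|11)=-1; sign (−1)^0·+1^0·-1^1 = -1.
(a,b)_17: α=0, u≡13; β=2, v≡15 (mod 17); (13|17)=+1, (15|17)=+1; sign (−1)^0·+1^2·+1^0 = +1.
(a,b)_13: α=2, u≡5; β=1, v≡1 (mod 13); (5|13)=-1, (1|13)=+1; sign (−1)^0·-1^1·+1^2 = -1.
(a,b)_3: α=9, u≡2; β=6, v≡1 (mod 3); (2|3)=-1, (1|3)=+1; sign (−1)^0·-1^6·+1^9 = +1.
(a,b)_5: α=2, u≡3; β=1, v≡4 (mod 5); (3|5)=-1, (4|5)=+1; sign (−1)^0·-1^1·+1^2 = -1.
(a,b)_23: α=-2, u≡21; β=-2, v≡10 (mod 23); (21|23)=-1, (10|23)=-1; sign (−1)^0·-1^-2·-1^-2 = +1.
(33, -455 / ℚ) ramifies at {5, 7, 11, 13}: a division algebra.

[5, 7, 11, 13]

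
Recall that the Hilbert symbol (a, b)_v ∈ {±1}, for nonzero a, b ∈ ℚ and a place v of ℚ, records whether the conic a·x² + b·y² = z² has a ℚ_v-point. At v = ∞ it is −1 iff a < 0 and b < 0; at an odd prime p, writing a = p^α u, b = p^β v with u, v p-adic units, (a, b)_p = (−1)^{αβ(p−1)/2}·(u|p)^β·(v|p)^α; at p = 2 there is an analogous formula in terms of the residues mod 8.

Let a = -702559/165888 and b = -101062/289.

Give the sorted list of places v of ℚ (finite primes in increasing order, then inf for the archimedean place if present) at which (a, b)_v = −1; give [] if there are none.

(a, b) ≡ (-4862, -598) mod (ℚ^×)²; places V = {2, 3, 11, 13, 17, 23, ∞}.
(a,b)_17: α=3, u≡5; β=-2, v≡3 (mod 17); (5|17)=-1, (3|17)=-1; sign (−1)^0·-1^-2·-1^3 = -1.
(a,b)_23: α=0, u≡21; β=1, v≡7 (mod 23); (21|23)=-1, (7|23)=-1; sign (−1)^0·-1^1·-1^0 = -1.
(a,b)_3: α=-4, u≡1; β=0, v≡2 (mod 3); (1|3)=+1, (2|3)=-1; sign (−1)^0·+1^0·-1^-4 = +1.
(a,b)_2: α=-11, β=1; u≡1, v≡5 (mod 8); ε(u)ε(v)=0·0, αω(v)=-11·1, βω(u)=1·0; sum ≡ 1  ⇒  -1.
(a,b)_∞: sgn(-4862)=−, sgn(-598)=−, so -1.
(a,b)_11: α=1, u≡1; β=0, v≡2 (mod 11); (1|11)=+1, (2|11)=-1; sign (−1)^0·+1^0·-1^1 = -1.
(a,b)_13: α=1, u≡3; β=3, v≡2 (mod 13); (3|13)=+1, (2|13)=-1; sign (−1)^0·+1^3·-1^1 = -1.
|Ram(-4862, -598)| = 6, even; anisotropic at {2, 11, 13, 17, 23, ∞}.

[2, 11, 13, 17, 23, inf]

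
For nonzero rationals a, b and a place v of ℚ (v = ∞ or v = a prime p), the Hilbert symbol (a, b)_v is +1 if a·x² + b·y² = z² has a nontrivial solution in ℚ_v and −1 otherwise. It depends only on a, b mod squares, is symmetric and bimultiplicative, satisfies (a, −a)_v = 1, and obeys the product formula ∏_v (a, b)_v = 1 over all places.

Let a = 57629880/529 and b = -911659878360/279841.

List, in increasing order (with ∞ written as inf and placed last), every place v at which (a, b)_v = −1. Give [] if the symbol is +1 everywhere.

Mod squares: a ≡ 30, b ≡ -2310. Check v ∈ {∞, 2, 3, 5, 7, 11, 23, 43}.
v=43: a=43^0·(≡29), b=43^2·(≡32) mod 43; (29|43)=-1, (32|43)=-1; (−1)^{0·2·21}·(-1)^2·(-1)^0 = +1.
v=2: v_2(a)=3, v_2(b)=3; units ≡ 7, 5 (mod 8); ε·ε+αω+βω = 1·0+3·1+3·0 ≡ 1  ⇒  (a,b)_2 = -1.
v=7: a=7^2·(≡2), b=7^3·(≡6) mod 7; (2|7)=+1, (6|7)=-1; (−1)^{2·3·3}·(+1)^3·(-1)^2 = +1.
v=3: a=3^5·(≡1), b=3^3·(≡1) mod 3; (1|3)=+1, (1|3)=+1; (−1)^{5·3·1}·(+1)^3·(+1)^5 = -1.
v=5: a=5^1·(≡4), b=5^1·(≡3) mod 5; (4|5)=+1, (3|5)=-1; (−1)^{1·1·2}·(+1)^1·(-1)^1 = -1.
v=11: a=11^2·(≡2), b=11^3·(≡7) mod 11; (2|11)=-1, (7|11)=-1; (−1)^{2·3·5}·(-1)^3·(-1)^2 = -1.
v=23: a=23^-2·(≡22), b=23^-4·(≡8) mod 23; (22|23)=-1, (8|23)=+1; (−1)^{-2·-4·11}·(-1)^-4·(+1)^-2 = +1.
v=∞: 30 > 0 and -2310 < 0  ⇒  (a,b)_∞ = +1.
|Ram(30, -2310)| = 4, even; anisotropic at {2, 3, 5, 11}.

[2, 3, 5, 11]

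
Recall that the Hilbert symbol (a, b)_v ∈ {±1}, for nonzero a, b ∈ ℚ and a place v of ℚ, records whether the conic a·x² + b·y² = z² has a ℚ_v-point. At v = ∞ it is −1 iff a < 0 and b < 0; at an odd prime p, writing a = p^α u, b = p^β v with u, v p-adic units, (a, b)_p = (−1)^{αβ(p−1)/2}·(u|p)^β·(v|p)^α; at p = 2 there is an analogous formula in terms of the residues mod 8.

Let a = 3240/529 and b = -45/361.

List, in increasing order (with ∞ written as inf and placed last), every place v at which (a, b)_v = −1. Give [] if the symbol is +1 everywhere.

Mod squares: a ≡ 10, b ≡ -5. Check v ∈ {∞, 2, 3, 5, 19, 23}.
v=∞: 10 > 0 and -5 < 0  ⇒  (a,b)_∞ = +1.
v=3: a=3^4·(≡1), b=3^2·(≡1) mod 3; (1|3)=+1, (1|3)=+1; (−1)^{4·2·1}·(+1)^2·(+1)^4 = +1.
v=2: v_2(a)=3, v_2(b)=0; units ≡ 5, 3 (mod 8); ε·ε+αω+βω = 0·1+3·1+0·1 ≡ 1  ⇒  (a,b)_2 = -1.
v=19: a=19^0·(≡3), b=19^-2·(≡12) mod 19; (3|19)=-1, (12|19)=-1; (−1)^{0·-2·9}·(-1)^-2·(-1)^0 = +1.
v=23: a=23^-2·(≡20), b=23^0·(≡13) mod 23; (20|23)=-1, (13|23)=+1; (−1)^{-2·0·11}·(-1)^0·(+1)^-2 = +1.
v=5: a=5^1·(≡2), b=5^1·(≡1) mod 5; (2|5)=-1, (1|5)=+1; (−1)^{1·1·2}·(-1)^1·(+1)^1 = -1.
|Ram(10, -5)| = 2, even; anisotropic at {2, 5}.

[2, 5]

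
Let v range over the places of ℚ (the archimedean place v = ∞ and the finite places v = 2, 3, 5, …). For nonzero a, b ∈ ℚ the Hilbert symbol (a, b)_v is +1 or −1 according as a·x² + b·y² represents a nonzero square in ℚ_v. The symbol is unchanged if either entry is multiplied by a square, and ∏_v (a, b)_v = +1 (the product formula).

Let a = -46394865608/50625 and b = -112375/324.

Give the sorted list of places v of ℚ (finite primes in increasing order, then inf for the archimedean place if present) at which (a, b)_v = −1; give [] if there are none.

[5, 19, 29, 31, 41, inf]

(a, b) ≡ (-1400642, -4495) mod (ℚ^×)²; places V = {2, 3, 5, 7, 13, 19, 29, 31, 41, ∞}.
(a,b)_7: α=2, u≡1; β=0, v≡5 (mod 7); (1|7)=+1, (5|7)=-1; sign (−1)^0·+1^0·-1^2 = +1.
(a,b)_41: α=1, u≡21; β=0, v≡19 (mod 41); (21|41)=+1, (19|41)=-1; sign (−1)^0·+1^0·-1^1 = -1.
(a,b)_13: α=2, u≡10; β=0, v≡3 (mod 13); (10|13)=+1, (3|13)=+1; sign (−1)^0·+1^0·+1^2 = +1.
(a,b)_3: α=-4, u≡1; β=-4, v≡2 (mod 3); (1|3)=+1, (2|3)=-1; sign (−1)^0·+1^-4·-1^-4 = +1.
(a,b)_31: α=1, u≡4; β=1, v≡9 (mod 31); (4|31)=+1, (9|31)=+1; sign (−1)^1·+1^1·+1^1 = -1.
(a,b)_∞: sgn(-1400642)=−, sgn(-4495)=−, so -1.
(a,b)_19: α=1, u≡10; β=0, v≡10 (mod 19); (10|19)=-1, (10|19)=-1; sign (−1)^0·-1^0·-1^1 = -1.
(a,b)_2: α=3, β=-2; u≡7, v≡1 (mod 8); ε(u)ε(v)=1·0, αω(v)=3·0, βω(u)=-2·0; sum ≡ 0  ⇒  +1.
(a,b)_5: α=-4, u≡2; β=3, v≡4 (mod 5); (2|5)=-1, (4|5)=+1; sign (−1)^0·-1^3·+1^-4 = -1.
(a,b)_29: α=1, u≡28; β=1, v≡8 (mod 29); (28|29)=+1, (8|29)=-1; sign (−1)^0·+1^1·-1^1 = -1.
Ram(-1400642, -4495) = {5, 19, 29, 31, 41, ∞}; no ℚ_5-point on the conic.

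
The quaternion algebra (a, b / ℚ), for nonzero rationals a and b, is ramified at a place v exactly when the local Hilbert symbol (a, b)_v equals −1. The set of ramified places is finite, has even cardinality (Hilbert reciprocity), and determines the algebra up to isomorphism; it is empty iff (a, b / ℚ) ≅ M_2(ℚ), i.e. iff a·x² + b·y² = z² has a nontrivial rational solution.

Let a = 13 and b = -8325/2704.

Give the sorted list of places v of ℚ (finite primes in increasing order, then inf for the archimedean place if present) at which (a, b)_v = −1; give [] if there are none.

[13, 37]

Mod squares: a ≡ 13, b ≡ -37. Check v ∈ {∞, 2, 3, 5, 13, 37}.
v=37: a=37^0·(≡13), b=37^1·(≡36) mod 37; (13|37)=-1, (36|37)=+1; (−1)^{0·1·18}·(-1)^1·(+1)^0 = -1.
v=13: a=13^1·(≡1), b=13^-2·(≡7) mod 13; (1|13)=+1, (7|13)=-1; (−1)^{1·-2·6}·(+1)^-2·(-1)^1 = -1.
v=2: v_2(a)=0, v_2(b)=-4; units ≡ 5, 3 (mod 8); ε·ε+αω+βω = 0·1+0·1+-4·1 ≡ 0  ⇒  (a,b)_2 = +1.
v=∞: 13 > 0 and -37 < 0  ⇒  (a,b)_∞ = +1.
v=3: a=3^0·(≡1), b=3^2·(≡2) mod 3; (1|3)=+1, (2|3)=-1; (−1)^{0·2·1}·(+1)^2·(-1)^0 = +1.
v=5: a=5^0·(≡3), b=5^2·(≡3) mod 5; (3|5)=-1, (3|5)=-1; (−1)^{0·2·2}·(-1)^2·(-1)^0 = +1.
(13, -37 / ℚ) ramifies at {13, 37}: a division algebra.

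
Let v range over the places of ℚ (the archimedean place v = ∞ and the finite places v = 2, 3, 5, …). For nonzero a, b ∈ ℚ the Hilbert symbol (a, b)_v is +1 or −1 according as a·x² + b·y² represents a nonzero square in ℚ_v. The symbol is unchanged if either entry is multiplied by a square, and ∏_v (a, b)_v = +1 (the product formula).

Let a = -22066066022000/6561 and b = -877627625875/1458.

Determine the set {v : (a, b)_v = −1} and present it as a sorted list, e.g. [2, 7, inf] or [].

[7, 11, 13, inf]

(a, b) ≡ (-455, -1430) mod (ℚ^×)²; places V = {2, 3, 5, 7, 11, 13, ∞}.
(a,b)_2: α=4, β=-1; u≡1, v≡5 (mod 8); ε(u)ε(v)=0·0, αω(v)=4·1, βω(u)=-1·0; sum ≡ 0  ⇒  +1.
(a,b)_∞: sgn(-455)=−, sgn(-1430)=−, so -1.
(a,b)_5: α=3, u≡4; β=3, v≡1 (mod 5); (4|5)=+1, (1|5)=+1; sign (−1)^0·+1^3·+1^3 = +1.
(a,b)_7: α=3, u≡3; β=4, v≡3 (mod 7); (3|7)=-1, (3|7)=-1; sign (−1)^0·-1^4·-1^3 = -1.
(a,b)_11: α=4, u≡2; β=3, v≡6 (mod 11); (2|11)=-1, (6|11)=-1; sign (−1)^0·-1^3·-1^4 = -1.
(a,b)_3: α=-8, u≡1; β=-6, v≡1 (mod 3); (1|3)=+1, (1|3)=+1; sign (−1)^0·+1^-6·+1^-8 = +1.
(a,b)_13: α=3, u≡12; β=3, v≡2 (mod 13); (12|13)=+1, (2|13)=-1; sign (−1)^0·+1^3·-1^3 = -1.
|Ram(-455, -1430)| = 4, even; anisotropic at {7, 11, 13, ∞}.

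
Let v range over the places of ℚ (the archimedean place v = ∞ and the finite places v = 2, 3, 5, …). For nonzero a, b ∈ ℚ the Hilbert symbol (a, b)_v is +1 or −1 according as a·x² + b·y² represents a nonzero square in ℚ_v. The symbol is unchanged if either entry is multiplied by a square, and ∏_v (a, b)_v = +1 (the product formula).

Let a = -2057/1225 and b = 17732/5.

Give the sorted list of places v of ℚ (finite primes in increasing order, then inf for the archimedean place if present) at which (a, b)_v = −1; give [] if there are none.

[5, 17]

Mod squares: a ≡ -17, b ≡ 22165. Check v ∈ {∞, 2, 5, 7, 11, 13, 17, 31}.
v=∞: -17 < 0 and 22165 > 0  ⇒  (a,b)_∞ = +1.
v=11: a=11^2·(≡4), b=11^1·(≡10) mod 11; (4|11)=+1, (10|11)=-1; (−1)^{2·1·5}·(+1)^1·(-1)^2 = +1.
v=13: a=13^0·(≡12), b=13^1·(≡5) mod 13; (12|13)=+1, (5|13)=-1; (−1)^{0·1·6}·(+1)^1·(-1)^0 = +1.
v=31: a=31^0·(≡9), b=31^1·(≡9) mod 31; (9|31)=+1, (9|31)=+1; (−1)^{0·1·15}·(+1)^1·(+1)^0 = +1.
v=2: v_2(a)=0, v_2(b)=2; units ≡ 7, 5 (mod 8); ε·ε+αω+βω = 1·0+0·1+2·0 ≡ 0  ⇒  (a,b)_2 = +1.
v=7: a=7^-2·(≡2), b=7^0·(≡3) mod 7; (2|7)=+1, (3|7)=-1; (−1)^{-2·0·3}·(+1)^0·(-1)^-2 = +1.
v=17: a=17^1·(≡15), b=17^0·(≡7) mod 17; (15|17)=+1, (7|17)=-1; (−1)^{1·0·8}·(+1)^0·(-1)^1 = -1.
v=5: a=5^-2·(≡2), b=5^-1·(≡2) mod 5; (2|5)=-1, (2|5)=-1; (−1)^{-2·-1·2}·(-1)^-1·(-1)^-2 = -1.
(-17, 22165 / ℚ) ramifies at {5, 17}: a division algebra.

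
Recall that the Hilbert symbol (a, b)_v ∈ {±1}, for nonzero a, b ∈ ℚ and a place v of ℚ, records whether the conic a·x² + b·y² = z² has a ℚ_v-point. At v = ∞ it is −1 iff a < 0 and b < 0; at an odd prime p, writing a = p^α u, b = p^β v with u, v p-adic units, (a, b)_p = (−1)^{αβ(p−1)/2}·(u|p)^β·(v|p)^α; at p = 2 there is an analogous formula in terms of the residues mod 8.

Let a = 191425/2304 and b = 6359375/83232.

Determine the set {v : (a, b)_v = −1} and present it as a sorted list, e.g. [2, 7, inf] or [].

(a, b) ≡ (7657, 814) mod (ℚ^×)²; places V = {2, 3, 5, 11, 13, 17, 19, 31, 37, ∞}.
(a,b)_∞: sgn(7657)=+, sgn(814)=+, so +1.
(a,b)_17: α=0, u≡10; β=-2, v≡2 (mod 17); (10|17)=-1, (2|17)=+1; sign (−1)^0·-1^-2·+1^0 = +1.
(a,b)_5: α=2, u≡3; β=6, v≡1 (mod 5); (3|5)=-1, (1|5)=+1; sign (−1)^0·-1^6·+1^2 = +1.
(a,b)_31: α=1, u≡13; β=0, v≡9 (mod 31); (13|31)=-1, (9|31)=+1; sign (−1)^0·-1^0·+1^1 = +1.
(a,b)_11: α=0, u≡5; β=1, v≡7 (mod 11); (5|11)=+1, (7|11)=-1; sign (−1)^0·+1^1·-1^0 = +1.
(a,b)_19: α=1, u≡1; β=0, v≡11 (mod 19); (1|19)=+1, (11|19)=+1; sign (−1)^0·+1^0·+1^1 = +1.
(a,b)_3: α=-2, u≡1; β=-2, v≡1 (mod 3); (1|3)=+1, (1|3)=+1; sign (−1)^0·+1^-2·+1^-2 = +1.
(a,b)_37: α=0, u≡32; β=1, v≡20 (mod 37); (32|37)=-1, (20|37)=-1; sign (−1)^0·-1^1·-1^0 = -1.
(a,b)_13: α=1, u≡3; β=0, v≡8 (mod 13); (3|13)=+1, (8|13)=-1; sign (−1)^0·+1^0·-1^1 = -1.
(a,b)_2: α=-8, β=-5; u≡1, v≡7 (mod 8); ε(u)ε(v)=0·1, αω(v)=-8·0, βω(u)=-5·0; sum ≡ 0  ⇒  +1.
Ram(7657, 814) = {13, 37}; no ℚ_13-point on the conic.

[13, 37]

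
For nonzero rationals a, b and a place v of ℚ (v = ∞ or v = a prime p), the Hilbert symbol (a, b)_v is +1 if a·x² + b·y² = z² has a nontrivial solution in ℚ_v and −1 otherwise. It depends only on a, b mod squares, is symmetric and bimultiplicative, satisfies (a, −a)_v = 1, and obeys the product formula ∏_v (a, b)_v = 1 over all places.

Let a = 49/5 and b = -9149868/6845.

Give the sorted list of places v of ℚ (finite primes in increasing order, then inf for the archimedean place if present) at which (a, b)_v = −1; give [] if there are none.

[3, 5, 7, 13]

Mod squares: a ≡ 5, b ≡ -25935. Check v ∈ {∞, 2, 3, 5, 7, 13, 19, 37}.
v=5: a=5^-1·(≡4), b=5^-1·(≡3) mod 5; (4|5)=+1, (3|5)=-1; (−1)^{-1·-1·2}·(+1)^-1·(-1)^-1 = -1.
v=19: a=19^0·(≡6), b=19^1·(≡8) mod 19; (6|19)=+1, (8|19)=-1; (−1)^{0·1·9}·(+1)^1·(-1)^0 = +1.
v=∞: 5 > 0 and -25935 < 0  ⇒  (a,b)_∞ = +1.
v=37: a=37^0·(≡32), b=37^-2·(≡2) mod 37; (32|37)=-1, (2|37)=-1; (−1)^{0·-2·18}·(-1)^-2·(-1)^0 = +1.
v=7: a=7^2·(≡3), b=7^3·(≡6) mod 7; (3|7)=-1, (6|7)=-1; (−1)^{2·3·3}·(-1)^3·(-1)^2 = -1.
v=13: a=13^0·(≡2), b=13^1·(≡7) mod 13; (2|13)=-1, (7|13)=-1; (−1)^{0·1·6}·(-1)^1·(-1)^0 = -1.
v=3: a=3^0·(≡2), b=3^3·(≡1) mod 3; (2|3)=-1, (1|3)=+1; (−1)^{0·3·1}·(-1)^3·(+1)^0 = -1.
v=2: v_2(a)=0, v_2(b)=2; units ≡ 5, 1 (mod 8); ε·ε+αω+βω = 0·0+0·0+2·1 ≡ 0  ⇒  (a,b)_2 = +1.
(5, -25935 / ℚ) ramifies at {3, 5, 7, 13}: a division algebra.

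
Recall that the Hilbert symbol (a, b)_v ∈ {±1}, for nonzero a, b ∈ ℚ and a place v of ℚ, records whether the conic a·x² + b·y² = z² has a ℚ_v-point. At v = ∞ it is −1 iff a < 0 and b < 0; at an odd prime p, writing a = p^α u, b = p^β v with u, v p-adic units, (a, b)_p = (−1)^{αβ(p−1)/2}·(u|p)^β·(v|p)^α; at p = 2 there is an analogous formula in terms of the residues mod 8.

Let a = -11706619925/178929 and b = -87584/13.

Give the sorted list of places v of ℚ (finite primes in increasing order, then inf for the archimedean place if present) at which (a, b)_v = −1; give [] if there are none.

Mod squares: a ≡ -2093, b ≡ -71162. Check v ∈ {∞, 2, 3, 5, 7, 11, 13, 17, 23, 43, 47}.
v=11: a=11^2·(≡8), b=11^0·(≡10) mod 11; (8|11)=-1, (10|11)=-1; (−1)^{2·0·5}·(-1)^0·(-1)^2 = +1.
v=∞: -2093 < 0 and -71162 < 0  ⇒  (a,b)_∞ = -1.
v=2: v_2(a)=0, v_2(b)=5; units ≡ 3, 3 (mod 8); ε·ε+αω+βω = 1·1+0·1+5·1 ≡ 0  ⇒  (a,b)_2 = +1.
v=47: a=47^-2·(≡35), b=47^0·(≡38) mod 47; (35|47)=-1, (38|47)=-1; (−1)^{-2·0·23}·(-1)^0·(-1)^-2 = +1.
v=13: a=13^1·(≡6), b=13^-1·(≡10) mod 13; (6|13)=-1, (10|13)=+1; (−1)^{1·-1·6}·(-1)^-1·(+1)^1 = -1.
v=7: a=7^1·(≡1), b=7^1·(≡3) mod 7; (1|7)=+1, (3|7)=-1; (−1)^{1·1·3}·(+1)^1·(-1)^1 = +1.
v=3: a=3^-4·(≡1), b=3^0·(≡1) mod 3; (1|3)=+1, (1|3)=+1; (−1)^{-4·0·1}·(+1)^0·(+1)^-4 = +1.
v=17: a=17^0·(≡15), b=17^1·(≡13) mod 17; (15|17)=+1, (13|17)=+1; (−1)^{0·1·8}·(+1)^1·(+1)^0 = +1.
v=5: a=5^2·(≡2), b=5^0·(≡2) mod 5; (2|5)=-1, (2|5)=-1; (−1)^{2·0·2}·(-1)^0·(-1)^2 = +1.
v=43: a=43^2·(≡35), b=43^0·(≡27) mod 43; (35|43)=+1, (27|43)=-1; (−1)^{2·0·21}·(+1)^0·(-1)^2 = +1.
v=23: a=23^1·(≡9), b=23^1·(≡22) mod 23; (9|23)=+1, (22|23)=-1; (−1)^{1·1·11}·(+1)^1·(-1)^1 = +1.
Ram(-2093, -71162) = {13, ∞}; no ℚ_13-point on the conic.

[13, inf]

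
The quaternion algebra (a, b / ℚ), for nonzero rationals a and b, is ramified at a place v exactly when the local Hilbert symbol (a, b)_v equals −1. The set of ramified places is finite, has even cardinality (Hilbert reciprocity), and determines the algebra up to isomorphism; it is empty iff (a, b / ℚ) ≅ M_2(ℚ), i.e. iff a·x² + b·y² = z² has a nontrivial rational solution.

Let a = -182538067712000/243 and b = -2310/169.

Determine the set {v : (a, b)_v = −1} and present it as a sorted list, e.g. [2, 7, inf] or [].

Mod squares: a ≡ -4290, b ≡ -2310. Check v ∈ {∞, 2, 3, 5, 7, 11, 13, 29}.
v=3: a=3^-5·(≡1), b=3^1·(≡1) mod 3; (1|3)=+1, (1|3)=+1; (−1)^{-5·1·1}·(+1)^1·(+1)^-5 = -1.
v=2: v_2(a)=11, v_2(b)=1; units ≡ 7, 5 (mod 8); ε·ε+αω+βω = 1·0+11·1+1·0 ≡ 1  ⇒  (a,b)_2 = -1.
v=7: a=7^2·(≡2), b=7^1·(≡6) mod 7; (2|7)=+1, (6|7)=-1; (−1)^{2·1·3}·(+1)^1·(-1)^2 = +1.
v=29: a=29^2·(≡27), b=29^0·(≡27) mod 29; (27|29)=-1, (27|29)=-1; (−1)^{2·0·14}·(-1)^0·(-1)^2 = +1.
v=11: a=11^3·(≡7), b=11^1·(≡8) mod 11; (7|11)=-1, (8|11)=-1; (−1)^{3·1·5}·(-1)^1·(-1)^3 = -1.
v=13: a=13^1·(≡8), b=13^-2·(≡4) mod 13; (8|13)=-1, (4|13)=+1; (−1)^{1·-2·6}·(-1)^-2·(+1)^1 = +1.
v=5: a=5^3·(≡3), b=5^1·(≡2) mod 5; (3|5)=-1, (2|5)=-1; (−1)^{3·1·2}·(-1)^1·(-1)^3 = +1.
v=∞: -4290 < 0 and -2310 < 0  ⇒  (a,b)_∞ = -1.
(-4290, -2310 / ℚ) ramifies at {2, 3, 11, ∞}: a division algebra.

[2, 3, 11, inf]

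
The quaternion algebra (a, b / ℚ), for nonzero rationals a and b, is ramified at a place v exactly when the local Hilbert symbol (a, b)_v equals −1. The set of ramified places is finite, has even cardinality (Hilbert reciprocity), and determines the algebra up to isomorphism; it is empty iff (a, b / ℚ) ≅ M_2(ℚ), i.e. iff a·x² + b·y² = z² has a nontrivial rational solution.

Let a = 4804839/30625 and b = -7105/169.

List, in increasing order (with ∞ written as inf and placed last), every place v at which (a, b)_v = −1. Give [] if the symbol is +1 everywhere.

Mod squares: a ≡ 39, b ≡ -145. Check v ∈ {∞, 2, 3, 5, 7, 13, 29}.
v=29: a=29^0·(≡3), b=29^1·(≡20) mod 29; (3|29)=-1, (20|29)=+1; (−1)^{0·1·14}·(-1)^1·(+1)^0 = -1.
v=3: a=3^7·(≡1), b=3^0·(≡2) mod 3; (1|3)=+1, (2|3)=-1; (−1)^{7·0·1}·(+1)^0·(-1)^7 = -1.
v=7: a=7^-2·(≡2), b=7^2·(≡2) mod 7; (2|7)=+1, (2|7)=+1; (−1)^{-2·2·3}·(+1)^2·(+1)^-2 = +1.
v=∞: 39 > 0 and -145 < 0  ⇒  (a,b)_∞ = +1.
v=5: a=5^-4·(≡1), b=5^1·(≡1) mod 5; (1|5)=+1, (1|5)=+1; (−1)^{-4·1·2}·(+1)^1·(+1)^-4 = +1.
v=2: v_2(a)=0, v_2(b)=0; units ≡ 7, 7 (mod 8); ε·ε+αω+βω = 1·1+0·0+0·0 ≡ 1  ⇒  (a,b)_2 = -1.
v=13: a=13^3·(≡12), b=13^-2·(≡6) mod 13; (12|13)=+1, (6|13)=-1; (−1)^{3·-2·6}·(+1)^-2·(-1)^3 = -1.
(39, -145 / ℚ) ramifies at {2, 3, 13, 29}: a division algebra.

[2, 3, 13, 29]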